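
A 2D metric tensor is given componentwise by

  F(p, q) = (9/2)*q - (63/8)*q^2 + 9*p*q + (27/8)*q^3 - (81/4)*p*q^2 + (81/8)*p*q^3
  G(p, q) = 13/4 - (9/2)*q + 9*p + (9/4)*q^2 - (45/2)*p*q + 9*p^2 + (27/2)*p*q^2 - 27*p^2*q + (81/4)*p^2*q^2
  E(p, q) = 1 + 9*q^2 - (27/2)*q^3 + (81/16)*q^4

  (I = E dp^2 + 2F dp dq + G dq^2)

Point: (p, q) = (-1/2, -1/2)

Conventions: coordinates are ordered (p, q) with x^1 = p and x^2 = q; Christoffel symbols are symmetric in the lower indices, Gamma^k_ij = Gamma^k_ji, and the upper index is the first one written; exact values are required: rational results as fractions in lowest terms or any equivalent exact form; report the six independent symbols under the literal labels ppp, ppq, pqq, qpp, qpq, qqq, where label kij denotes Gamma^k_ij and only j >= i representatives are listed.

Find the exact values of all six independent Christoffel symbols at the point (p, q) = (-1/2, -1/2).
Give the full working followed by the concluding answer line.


E = 1345/256, F = 99/128, G = 73/64 at the point
E_p = 0, E_q = -693/32, F_p = -693/64, F_q = -225/64, G_p = -63/16, G_q = -9/16
EG - F^2 = 1381/256;  g^inv = (256/1381) * [[73/64, -99/128], [-99/128, 1345/256]]
first-kind symbols [ij,l] = (1/2)(d_i g_jl + d_j g_il - d_l g_ij): [pp,p] = E_p/2 = 0, [pp,q] = F_p - E_q/2 = 0, [pq,p] = E_q/2 = -693/64, [pq,q] = G_p/2 = -63/32, [qq,p] = F_q - G_p/2 = -99/64, [qq,q] = G_q/2 = -9/32
Gamma^p_ij = (G*[ij,p] - F*[ij,q])/(EG - F^2), Gamma^q_ij = (E*[ij,q] - F*[ij,p])/(EG - F^2)

Answer: Gamma_ppp = 0, Gamma_ppq = -2772/1381, Gamma_pqq = -396/1381, Gamma_qpp = 0, Gamma_qpq = -504/1381, Gamma_qqq = -72/1381


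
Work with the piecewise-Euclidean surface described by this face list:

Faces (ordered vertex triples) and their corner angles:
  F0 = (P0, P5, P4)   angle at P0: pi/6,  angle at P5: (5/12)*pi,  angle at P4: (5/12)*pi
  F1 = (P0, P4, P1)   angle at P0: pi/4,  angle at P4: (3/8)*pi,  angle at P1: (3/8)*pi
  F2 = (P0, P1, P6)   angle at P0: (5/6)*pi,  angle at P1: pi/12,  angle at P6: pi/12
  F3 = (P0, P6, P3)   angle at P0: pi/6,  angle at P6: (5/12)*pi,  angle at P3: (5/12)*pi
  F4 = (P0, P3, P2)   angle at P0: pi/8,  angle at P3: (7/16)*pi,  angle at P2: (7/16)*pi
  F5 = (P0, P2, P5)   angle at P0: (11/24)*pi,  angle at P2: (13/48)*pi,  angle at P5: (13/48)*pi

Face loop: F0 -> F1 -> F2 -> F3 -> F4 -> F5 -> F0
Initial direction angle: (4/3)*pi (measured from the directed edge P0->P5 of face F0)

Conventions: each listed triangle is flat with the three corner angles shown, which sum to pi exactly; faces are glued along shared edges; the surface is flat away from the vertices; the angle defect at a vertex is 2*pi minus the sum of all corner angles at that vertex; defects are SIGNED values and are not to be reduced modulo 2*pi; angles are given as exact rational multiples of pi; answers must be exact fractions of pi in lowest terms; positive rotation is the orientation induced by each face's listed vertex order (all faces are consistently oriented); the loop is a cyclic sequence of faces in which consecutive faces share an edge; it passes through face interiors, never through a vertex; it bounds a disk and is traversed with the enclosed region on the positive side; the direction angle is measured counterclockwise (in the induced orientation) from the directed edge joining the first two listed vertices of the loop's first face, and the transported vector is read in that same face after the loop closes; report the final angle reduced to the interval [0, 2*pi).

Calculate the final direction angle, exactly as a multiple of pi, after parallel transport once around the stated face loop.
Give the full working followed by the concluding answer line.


enclosed vertex P0: corner angles sum to 2*pi, defect = 2*pi - 2*pi = 0
summing the enclosed defects onto the initial angle, mod 2*pi in the induced orientation:
final angle = (4/3)*pi + 0 = (4/3)*pi (mod 2*pi)

Answer: final direction angle = (4/3)*pi


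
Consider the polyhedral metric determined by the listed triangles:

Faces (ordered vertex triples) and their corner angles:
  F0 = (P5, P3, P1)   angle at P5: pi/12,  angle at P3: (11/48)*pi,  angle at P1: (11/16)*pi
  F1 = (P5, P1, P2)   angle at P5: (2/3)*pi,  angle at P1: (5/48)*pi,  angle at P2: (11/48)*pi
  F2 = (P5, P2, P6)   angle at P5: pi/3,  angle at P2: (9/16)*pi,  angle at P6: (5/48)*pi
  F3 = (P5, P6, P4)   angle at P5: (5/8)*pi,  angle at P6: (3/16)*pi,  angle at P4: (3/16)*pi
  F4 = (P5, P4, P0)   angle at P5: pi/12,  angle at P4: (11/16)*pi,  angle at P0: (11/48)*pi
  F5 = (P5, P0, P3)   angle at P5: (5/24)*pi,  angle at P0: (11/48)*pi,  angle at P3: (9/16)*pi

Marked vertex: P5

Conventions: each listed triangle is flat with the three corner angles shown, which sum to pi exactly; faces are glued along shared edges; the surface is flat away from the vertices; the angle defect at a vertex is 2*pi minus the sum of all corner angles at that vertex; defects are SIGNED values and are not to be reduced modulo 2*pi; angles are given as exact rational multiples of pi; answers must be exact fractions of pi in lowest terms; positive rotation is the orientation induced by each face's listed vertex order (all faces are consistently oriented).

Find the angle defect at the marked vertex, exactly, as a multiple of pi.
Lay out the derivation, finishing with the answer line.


Sum of corner angles at P5: 2*pi
defect = 2*pi - 2*pi

Answer: defect(P5) = 0


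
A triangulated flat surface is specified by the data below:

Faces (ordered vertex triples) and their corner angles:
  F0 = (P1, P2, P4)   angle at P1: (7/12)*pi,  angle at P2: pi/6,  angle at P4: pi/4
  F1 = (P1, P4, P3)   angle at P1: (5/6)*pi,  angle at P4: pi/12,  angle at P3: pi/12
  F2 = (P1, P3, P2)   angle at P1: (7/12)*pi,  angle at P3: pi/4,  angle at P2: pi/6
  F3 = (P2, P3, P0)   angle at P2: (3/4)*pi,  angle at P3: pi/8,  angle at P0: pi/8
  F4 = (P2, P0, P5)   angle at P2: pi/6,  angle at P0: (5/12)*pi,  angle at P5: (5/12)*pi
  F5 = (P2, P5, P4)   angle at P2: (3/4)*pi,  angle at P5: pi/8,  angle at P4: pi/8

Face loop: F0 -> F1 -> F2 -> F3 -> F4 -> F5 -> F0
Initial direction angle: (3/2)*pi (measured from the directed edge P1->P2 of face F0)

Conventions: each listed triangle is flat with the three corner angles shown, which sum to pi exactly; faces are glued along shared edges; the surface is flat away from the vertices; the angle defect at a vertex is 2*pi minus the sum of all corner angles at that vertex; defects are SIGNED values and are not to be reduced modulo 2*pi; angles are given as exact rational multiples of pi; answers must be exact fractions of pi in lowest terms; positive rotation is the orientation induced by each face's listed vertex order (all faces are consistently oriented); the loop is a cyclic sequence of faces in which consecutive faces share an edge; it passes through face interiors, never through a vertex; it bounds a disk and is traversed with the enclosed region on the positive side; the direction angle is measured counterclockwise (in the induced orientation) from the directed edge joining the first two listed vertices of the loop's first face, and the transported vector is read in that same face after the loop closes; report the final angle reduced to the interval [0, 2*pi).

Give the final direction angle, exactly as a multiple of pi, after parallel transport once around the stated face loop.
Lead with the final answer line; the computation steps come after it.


Answer: final direction angle = (3/2)*pi

enclosed vertex P1: corner angles sum to 2*pi, defect = 2*pi - 2*pi = 0
enclosed vertex P2: corner angles sum to 2*pi, defect = 2*pi - 2*pi = 0
final direction = starting direction + enclosed defect total, reduced mod 2*pi (induced orientation)
final angle = (3/2)*pi + 0 = (3/2)*pi (mod 2*pi)


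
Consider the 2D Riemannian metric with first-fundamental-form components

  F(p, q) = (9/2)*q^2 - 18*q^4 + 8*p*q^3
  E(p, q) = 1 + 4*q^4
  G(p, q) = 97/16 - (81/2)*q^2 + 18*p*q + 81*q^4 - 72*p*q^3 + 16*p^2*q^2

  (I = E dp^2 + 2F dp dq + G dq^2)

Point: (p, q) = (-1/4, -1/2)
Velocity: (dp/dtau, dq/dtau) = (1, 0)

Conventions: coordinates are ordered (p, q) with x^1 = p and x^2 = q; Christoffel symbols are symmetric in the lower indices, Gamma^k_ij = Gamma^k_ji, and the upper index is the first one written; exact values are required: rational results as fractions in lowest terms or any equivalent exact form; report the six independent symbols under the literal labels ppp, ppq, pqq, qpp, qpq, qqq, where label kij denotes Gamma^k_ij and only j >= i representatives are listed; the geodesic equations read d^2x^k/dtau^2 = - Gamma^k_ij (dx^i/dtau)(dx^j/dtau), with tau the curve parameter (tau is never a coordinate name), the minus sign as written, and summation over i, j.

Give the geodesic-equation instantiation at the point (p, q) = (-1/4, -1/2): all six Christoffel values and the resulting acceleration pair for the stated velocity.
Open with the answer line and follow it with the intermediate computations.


Answer: Gamma_ppp = 0, Gamma_ppq = -2/3, Gamma_pqq = 8/3, Gamma_qpp = 0, Gamma_qpq = -2/3, Gamma_qqq = 8/3; accelerations (d^2p/dtau^2, d^2q/dtau^2) = (0, 0)

E = 5/4, F = 1/4, G = 5/4 at the point
E_p = 0, E_q = -2, F_p = -1, F_q = 3, G_p = -2, G_q = 8
EG - F^2 = 3/2;  g^inv = (2/3) * [[5/4, -1/4], [-1/4, 5/4]]
first-kind symbols [ij,l] = (1/2)(d_i g_jl + d_j g_il - d_l g_ij): [pp,p] = E_p/2 = 0, [pp,q] = F_p - E_q/2 = 0, [pq,p] = E_q/2 = -1, [pq,q] = G_p/2 = -1, [qq,p] = F_q - G_p/2 = 4, [qq,q] = G_q/2 = 4
Gamma^p_ij = (G*[ij,p] - F*[ij,q])/(EG - F^2), Gamma^q_ij = (E*[ij,q] - F*[ij,p])/(EG - F^2)
Gamma_ppp = 0, Gamma_ppq = -2/3, Gamma_pqq = 8/3, Gamma_qpp = 0, Gamma_qpq = -2/3, Gamma_qqq = 8/3
d^2p/dtau^2 = -(Gamma_ppp*(1)^2 + 2*Gamma_ppq*(1)*(0) + Gamma_pqq*(0)^2) = 0
d^2q/dtau^2 = -(Gamma_qpp*(1)^2 + 2*Gamma_qpq*(1)*(0) + Gamma_qqq*(0)^2) = 0


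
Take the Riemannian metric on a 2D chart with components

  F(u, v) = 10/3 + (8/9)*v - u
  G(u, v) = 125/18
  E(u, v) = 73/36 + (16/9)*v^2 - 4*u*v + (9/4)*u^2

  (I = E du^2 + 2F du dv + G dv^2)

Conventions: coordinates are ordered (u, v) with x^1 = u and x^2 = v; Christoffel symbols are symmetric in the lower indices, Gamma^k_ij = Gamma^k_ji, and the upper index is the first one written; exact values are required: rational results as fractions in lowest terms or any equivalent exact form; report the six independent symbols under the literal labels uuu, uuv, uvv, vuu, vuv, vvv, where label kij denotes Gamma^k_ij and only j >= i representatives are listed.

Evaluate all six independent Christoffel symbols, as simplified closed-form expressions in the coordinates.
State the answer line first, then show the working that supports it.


Answer: Gamma_uuu = (1296*u^2 - 2304*u*v + 5157*u + 1024*v^2 - 4584*v + 2160)/(9477*u^2 - 16848*u*v + 4320*u + 7488*v^2 - 3840*v + 1925), Gamma_uuv = (-9000*u + 8000*v)/(9477*u^2 - 16848*u*v + 4320*u + 7488*v^2 - 3840*v + 1925), Gamma_uvv = 4000/(9477*u^2 - 16848*u*v + 4320*u + 7488*v^2 - 3840*v + 1925), Gamma_vuu = (2916*u^3 - 7776*u^2*v + 6912*u*v^2 - 2232*u - 2048*v^3 + 1984*v - 1314)/(9477*u^2 - 16848*u*v + 4320*u + 7488*v^2 - 3840*v + 1925), Gamma_vuv = (-1296*u^2 + 2304*u*v + 4320*u - 1024*v^2 - 3840*v)/(9477*u^2 - 16848*u*v + 4320*u + 7488*v^2 - 3840*v + 1925), Gamma_vvv = (576*u - 512*v - 1920)/(9477*u^2 - 16848*u*v + 4320*u + 7488*v^2 - 3840*v + 1925)

E = 73/36 + (16/9)*v^2 - 4*u*v + (9/4)*u^2; F = 10/3 + (8/9)*v - u; G = 125/18
Gamma^k_ij = (1/2) g^{kl} (d_i g_jl + d_j g_il - d_l g_ij), with g^inv = (1/(EG-F^2)) [[G, -F], [-F, E]]
first partials: E_u = -4*v + (9/2)*u, E_v = (32/9)*v - 4*u, F_u = -1, F_v = 8/9, G_u = 0, G_v = 0
D = EG - F^2 = 1925/648 - (160/27)*v + (20/3)*u + (104/9)*v^2 - 26*u*v + (117/8)*u^2
expanded: Gamma^u_uu = (G E_u - 2F F_u + F E_v)/(2D), Gamma^u_uv = (G E_v - F G_u)/(2D), Gamma^u_vv = (2G F_v - G G_u - F G_v)/(2D), Gamma^v_uu = (2E F_u - E E_v - F E_u)/(2D), Gamma^v_uv = (E G_u - F E_v)/(2D), Gamma^v_vv = (E G_v - 2F F_v + F G_u)/(2D); substitute and cancel common factors


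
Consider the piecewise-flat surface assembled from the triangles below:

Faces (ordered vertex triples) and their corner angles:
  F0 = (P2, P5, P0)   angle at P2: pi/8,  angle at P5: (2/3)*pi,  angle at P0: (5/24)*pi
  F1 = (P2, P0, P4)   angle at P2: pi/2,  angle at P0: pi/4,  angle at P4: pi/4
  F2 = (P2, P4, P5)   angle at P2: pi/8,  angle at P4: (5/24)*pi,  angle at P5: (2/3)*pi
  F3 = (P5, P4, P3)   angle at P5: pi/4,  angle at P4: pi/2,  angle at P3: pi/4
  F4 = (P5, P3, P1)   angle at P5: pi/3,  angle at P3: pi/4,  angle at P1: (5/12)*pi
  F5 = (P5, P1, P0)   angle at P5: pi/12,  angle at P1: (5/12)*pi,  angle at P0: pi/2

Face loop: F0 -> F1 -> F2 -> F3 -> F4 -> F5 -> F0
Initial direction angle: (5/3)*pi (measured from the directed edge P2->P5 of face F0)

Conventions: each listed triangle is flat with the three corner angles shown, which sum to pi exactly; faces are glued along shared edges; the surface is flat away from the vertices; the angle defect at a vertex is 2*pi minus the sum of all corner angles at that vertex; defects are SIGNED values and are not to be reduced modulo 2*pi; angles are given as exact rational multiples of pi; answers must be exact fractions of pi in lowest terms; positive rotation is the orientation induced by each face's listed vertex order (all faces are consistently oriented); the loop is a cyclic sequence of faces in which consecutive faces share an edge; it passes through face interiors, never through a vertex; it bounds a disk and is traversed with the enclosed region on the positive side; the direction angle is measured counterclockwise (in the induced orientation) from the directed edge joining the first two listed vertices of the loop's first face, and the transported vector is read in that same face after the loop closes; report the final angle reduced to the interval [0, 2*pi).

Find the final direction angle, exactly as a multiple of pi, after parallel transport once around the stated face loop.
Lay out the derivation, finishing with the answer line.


enclosed vertex P2: corner angles sum to (3/4)*pi, defect = 2*pi - (3/4)*pi = (5/4)*pi
enclosed vertex P5: corner angles sum to 2*pi, defect = 2*pi - 2*pi = 0
summing the enclosed defects onto the initial angle, mod 2*pi in the induced orientation:
final angle = (5/3)*pi + (5/4)*pi = (11/12)*pi (mod 2*pi)

Answer: final direction angle = (11/12)*pi


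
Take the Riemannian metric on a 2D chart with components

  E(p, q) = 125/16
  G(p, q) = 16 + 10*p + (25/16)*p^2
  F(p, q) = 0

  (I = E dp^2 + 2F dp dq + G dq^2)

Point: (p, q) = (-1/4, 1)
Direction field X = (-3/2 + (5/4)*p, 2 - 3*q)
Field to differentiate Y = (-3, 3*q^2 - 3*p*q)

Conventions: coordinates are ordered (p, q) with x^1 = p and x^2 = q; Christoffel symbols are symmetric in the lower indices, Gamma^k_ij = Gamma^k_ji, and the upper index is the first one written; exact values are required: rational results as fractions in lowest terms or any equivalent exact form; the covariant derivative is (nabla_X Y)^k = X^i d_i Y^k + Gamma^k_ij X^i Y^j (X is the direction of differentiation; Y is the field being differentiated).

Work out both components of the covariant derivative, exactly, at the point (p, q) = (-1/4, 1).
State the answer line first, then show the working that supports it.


Answer: (nabla_X Y)^p = 177/80, (nabla_X Y)^q = -1227/472

E = 125/16, F = 0, G = 3481/256 at the point
E_p = 0, E_q = 0, F_p = 0, F_q = 0, G_p = 295/32, G_q = 0
EG - F^2 = 435125/4096;  g^inv = (4096/435125) * [[3481/256, 0], [0, 125/16]]
first-kind symbols [ij,l] = (1/2)(d_i g_jl + d_j g_il - d_l g_ij): [pp,p] = E_p/2 = 0, [pp,q] = F_p - E_q/2 = 0, [pq,p] = E_q/2 = 0, [pq,q] = G_p/2 = 295/64, [qq,p] = F_q - G_p/2 = -295/64, [qq,q] = G_q/2 = 0
Gamma^p_ij = (G*[ij,p] - F*[ij,q])/(EG - F^2), Gamma^q_ij = (E*[ij,q] - F*[ij,p])/(EG - F^2)
Gamma_ppp = 0, Gamma_ppq = 0, Gamma_pqq = -59/100, Gamma_qpp = 0, Gamma_qpq = 20/59, Gamma_qqq = 0
X = (-29/16, -1), Y = (-3, 15/4) at the point


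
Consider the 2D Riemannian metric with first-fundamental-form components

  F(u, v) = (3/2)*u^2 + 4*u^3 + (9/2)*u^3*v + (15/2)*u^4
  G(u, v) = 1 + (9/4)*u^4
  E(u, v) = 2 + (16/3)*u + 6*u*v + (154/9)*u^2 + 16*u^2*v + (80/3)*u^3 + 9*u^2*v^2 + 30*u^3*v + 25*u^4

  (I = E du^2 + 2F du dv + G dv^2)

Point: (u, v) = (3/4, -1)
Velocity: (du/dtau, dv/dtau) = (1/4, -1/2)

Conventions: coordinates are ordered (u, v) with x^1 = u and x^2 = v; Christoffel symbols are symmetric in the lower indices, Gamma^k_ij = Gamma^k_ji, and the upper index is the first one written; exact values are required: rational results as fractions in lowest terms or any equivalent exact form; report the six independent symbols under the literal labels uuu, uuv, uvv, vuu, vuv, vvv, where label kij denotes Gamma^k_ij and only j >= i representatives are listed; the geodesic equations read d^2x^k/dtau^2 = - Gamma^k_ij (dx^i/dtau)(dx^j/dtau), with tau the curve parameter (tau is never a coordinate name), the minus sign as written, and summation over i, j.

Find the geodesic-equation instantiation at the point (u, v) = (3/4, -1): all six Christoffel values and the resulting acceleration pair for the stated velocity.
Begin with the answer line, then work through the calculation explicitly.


Answer: Gamma_uuu = 608/343, Gamma_uuv = 8208/14749, Gamma_uvv = 0, Gamma_vuu = 144/343, Gamma_vuv = 1944/14749, Gamma_vvv = 0; accelerations (d^2u/dtau^2, d^2v/dtau^2) = (418/14749, 99/14749)

E = 3505/256, F = 1539/512, G = 1753/1024 at the point
E_u = 817/16, E_v = 513/32, F_u = 225/16, F_v = 243/128, G_u = 243/64, G_v = 0
EG - F^2 = 14749/1024;  g^inv = (1024/14749) * [[1753/1024, -1539/512], [-1539/512, 3505/256]]
first-kind symbols [ij,l] = (1/2)(d_i g_jl + d_j g_il - d_l g_ij): [uu,u] = E_u/2 = 817/32, [uu,v] = F_u - E_v/2 = 387/64, [uv,u] = E_v/2 = 513/64, [uv,v] = G_u/2 = 243/128, [vv,u] = F_v - G_u/2 = 0, [vv,v] = G_v/2 = 0
Gamma^u_ij = (G*[ij,u] - F*[ij,v])/(EG - F^2), Gamma^v_ij = (E*[ij,v] - F*[ij,u])/(EG - F^2)
Gamma_uuu = 608/343, Gamma_uuv = 8208/14749, Gamma_uvv = 0, Gamma_vuu = 144/343, Gamma_vuv = 1944/14749, Gamma_vvv = 0
d^2u/dtau^2 = -(Gamma_uuu*(1/4)^2 + 2*Gamma_uuv*(1/4)*(-1/2) + Gamma_uvv*(-1/2)^2) = 418/14749
d^2v/dtau^2 = -(Gamma_vuu*(1/4)^2 + 2*Gamma_vuv*(1/4)*(-1/2) + Gamma_vvv*(-1/2)^2) = 99/14749


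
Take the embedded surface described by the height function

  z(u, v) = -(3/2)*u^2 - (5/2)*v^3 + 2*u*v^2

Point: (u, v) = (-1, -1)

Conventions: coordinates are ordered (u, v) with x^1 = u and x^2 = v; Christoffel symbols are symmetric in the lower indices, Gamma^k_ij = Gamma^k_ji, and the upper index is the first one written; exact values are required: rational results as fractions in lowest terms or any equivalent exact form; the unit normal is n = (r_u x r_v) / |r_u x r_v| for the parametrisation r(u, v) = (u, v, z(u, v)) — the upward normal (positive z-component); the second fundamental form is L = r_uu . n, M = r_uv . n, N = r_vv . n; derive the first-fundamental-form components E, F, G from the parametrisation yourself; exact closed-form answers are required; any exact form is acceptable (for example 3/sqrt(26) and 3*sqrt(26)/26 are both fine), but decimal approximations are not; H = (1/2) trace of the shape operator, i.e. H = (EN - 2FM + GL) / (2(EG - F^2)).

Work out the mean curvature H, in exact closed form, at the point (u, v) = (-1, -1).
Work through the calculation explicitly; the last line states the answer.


z_u = 5, z_v = -7/2, z_uu = -3, z_uv = -4, z_vv = 11
E = 26, F = -35/2, G = 53/4; answer radicand W^2 = 153/4
unnormalised second-form numerators: l = -3, m = -4, n = 11; L = l/sqrt(153/4), and similarly M = m/sqrt(W^2), N = n/sqrt(W^2)
H = (E*n - 2*F*m + G*l) / (2*(EG - F^2)*sqrt(W^2)); E*n - 2*F*m + G*l = 425/4, EG - F^2 = 153/4, so H = (25/18)/sqrt(153/4)

Answer: H = 25*sqrt(17)/459


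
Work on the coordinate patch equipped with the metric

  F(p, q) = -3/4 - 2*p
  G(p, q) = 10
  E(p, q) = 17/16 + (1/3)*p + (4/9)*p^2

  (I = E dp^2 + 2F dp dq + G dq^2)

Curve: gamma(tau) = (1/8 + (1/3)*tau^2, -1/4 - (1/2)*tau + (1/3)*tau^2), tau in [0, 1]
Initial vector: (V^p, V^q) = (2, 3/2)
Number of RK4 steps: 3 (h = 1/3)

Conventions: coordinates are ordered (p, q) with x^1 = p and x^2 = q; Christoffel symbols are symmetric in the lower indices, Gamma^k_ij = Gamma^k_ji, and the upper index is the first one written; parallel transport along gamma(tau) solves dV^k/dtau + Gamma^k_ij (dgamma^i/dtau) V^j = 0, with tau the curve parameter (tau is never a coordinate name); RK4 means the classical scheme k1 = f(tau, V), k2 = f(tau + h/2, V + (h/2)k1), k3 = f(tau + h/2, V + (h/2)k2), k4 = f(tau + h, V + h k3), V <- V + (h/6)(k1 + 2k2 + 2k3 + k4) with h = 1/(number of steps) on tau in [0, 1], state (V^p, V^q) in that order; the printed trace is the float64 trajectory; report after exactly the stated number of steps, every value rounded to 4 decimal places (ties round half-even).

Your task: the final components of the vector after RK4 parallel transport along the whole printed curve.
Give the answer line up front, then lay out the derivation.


Answer: V^p = 1.9807, V^q = 1.6301

gamma'(tau) = ((2/3)*tau, -1/2 + (2/3)*tau); f(tau, V)^k = -Gamma^k_ij(gamma(tau)) gamma'^i(tau) V^j; h = 1/3; intermediate values shown to 6 dp
curve data and Christoffel symbols at the stage parameters:
  tau = 0.000000: gamma = (0.125000, -0.250000), gamma' = (0.000000, -0.500000); Gamma_ppp = 0.021978, Gamma_ppq = 0.000000, Gamma_pqq = 0.000000, Gamma_qpp = -0.197802, Gamma_qpq = 0.000000, Gamma_qqq = 0.000000
  tau = 0.166667: gamma = (0.134259, -0.324074), gamma' = (0.111111, -0.388889); Gamma_ppp = 0.022376, Gamma_ppq = 0.000000, Gamma_pqq = 0.000000, Gamma_qpp = -0.197721, Gamma_qpq = 0.000000, Gamma_qqq = 0.000000
  tau = 0.333333: gamma = (0.162037, -0.379630), gamma' = (0.222222, -0.277778); Gamma_ppp = 0.023566, Gamma_ppq = 0.000000, Gamma_pqq = 0.000000, Gamma_qpp = -0.197469, Gamma_qpq = 0.000000, Gamma_qqq = 0.000000
  tau = 0.500000: gamma = (0.208333, -0.416667), gamma' = (0.333333, -0.166667); Gamma_ppp = 0.025540, Gamma_ppq = 0.000000, Gamma_pqq = 0.000000, Gamma_qpp = -0.197020, Gamma_qpq = 0.000000, Gamma_qqq = 0.000000
  tau = 0.666667: gamma = (0.273148, -0.435185), gamma' = (0.444444, -0.055556); Gamma_ppp = 0.028279, Gamma_ppq = 0.000000, Gamma_pqq = 0.000000, Gamma_qpp = -0.196334, Gamma_qpq = 0.000000, Gamma_qqq = 0.000000
  tau = 0.833333: gamma = (0.356481, -0.435185), gamma' = (0.555556, 0.055556); Gamma_ppp = 0.031755, Gamma_ppq = 0.000000, Gamma_pqq = 0.000000, Gamma_qpp = -0.195354, Gamma_qpq = 0.000000, Gamma_qqq = 0.000000
  tau = 1.000000: gamma = (0.458333, -0.416667), gamma' = (0.666667, 0.166667); Gamma_ppp = 0.035928, Gamma_ppq = 0.000000, Gamma_pqq = 0.000000, Gamma_qpp = -0.194012, Gamma_qpq = 0.000000, Gamma_qqq = 0.000000
step 0: V^p = 2.0000, V^q = 1.5000
step 1: k1 = (0.000000, 0.000000), k2 = (-0.004972, 0.043938), k3 = (-0.004970, 0.043920), k4 = (-0.010465, 0.087691); V <- V + (h/6)(k1 + 2k2 + 2k3 + k4): V^p = 1.9983, V^q = 1.5146
step 2: k1 = (-0.010465, 0.087690), k2 = (-0.016997, 0.131122), k3 = (-0.016988, 0.131050), k4 = (-0.025044, 0.173878); V <- V + (h/6)(k1 + 2k2 + 2k3 + k4): V^p = 1.9926, V^q = 1.5583
step 3: k1 = (-0.025043, 0.173871), k2 = (-0.035079, 0.215800), k3 = (-0.035049, 0.215619), k4 = (-0.047446, 0.256210); V <- V + (h/6)(k1 + 2k2 + 2k3 + k4): V^p = 1.9807, V^q = 1.6301


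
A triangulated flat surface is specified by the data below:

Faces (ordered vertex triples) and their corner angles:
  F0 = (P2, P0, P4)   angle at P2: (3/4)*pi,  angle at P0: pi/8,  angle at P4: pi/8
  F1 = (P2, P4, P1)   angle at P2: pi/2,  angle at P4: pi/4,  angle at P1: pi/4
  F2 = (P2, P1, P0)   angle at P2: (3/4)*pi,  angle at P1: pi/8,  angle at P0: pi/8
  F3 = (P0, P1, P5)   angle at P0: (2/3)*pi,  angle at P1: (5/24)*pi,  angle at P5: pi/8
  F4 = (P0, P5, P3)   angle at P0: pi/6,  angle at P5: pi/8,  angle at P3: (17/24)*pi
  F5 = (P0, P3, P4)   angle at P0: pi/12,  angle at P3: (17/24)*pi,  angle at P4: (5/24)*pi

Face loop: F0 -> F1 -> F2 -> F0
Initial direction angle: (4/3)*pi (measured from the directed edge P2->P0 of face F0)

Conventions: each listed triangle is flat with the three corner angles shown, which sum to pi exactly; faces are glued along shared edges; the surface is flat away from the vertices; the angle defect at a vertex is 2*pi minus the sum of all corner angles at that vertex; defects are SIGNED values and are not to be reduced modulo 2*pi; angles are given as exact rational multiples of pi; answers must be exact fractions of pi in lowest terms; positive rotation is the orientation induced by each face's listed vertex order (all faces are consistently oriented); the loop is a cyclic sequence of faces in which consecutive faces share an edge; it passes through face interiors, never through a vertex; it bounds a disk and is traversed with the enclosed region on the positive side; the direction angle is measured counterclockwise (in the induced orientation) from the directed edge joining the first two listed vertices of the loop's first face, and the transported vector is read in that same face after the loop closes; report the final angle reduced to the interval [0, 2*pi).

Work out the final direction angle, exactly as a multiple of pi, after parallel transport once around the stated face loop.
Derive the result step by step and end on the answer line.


enclosed vertex P2: corner angles sum to 2*pi, defect = 2*pi - 2*pi = 0
by Gauss-Bonnet the loop rotates the vector by the enclosed defect sum (positive orientation, mod 2*pi)
final angle = (4/3)*pi + 0 = (4/3)*pi (mod 2*pi)

Answer: final direction angle = (4/3)*pi


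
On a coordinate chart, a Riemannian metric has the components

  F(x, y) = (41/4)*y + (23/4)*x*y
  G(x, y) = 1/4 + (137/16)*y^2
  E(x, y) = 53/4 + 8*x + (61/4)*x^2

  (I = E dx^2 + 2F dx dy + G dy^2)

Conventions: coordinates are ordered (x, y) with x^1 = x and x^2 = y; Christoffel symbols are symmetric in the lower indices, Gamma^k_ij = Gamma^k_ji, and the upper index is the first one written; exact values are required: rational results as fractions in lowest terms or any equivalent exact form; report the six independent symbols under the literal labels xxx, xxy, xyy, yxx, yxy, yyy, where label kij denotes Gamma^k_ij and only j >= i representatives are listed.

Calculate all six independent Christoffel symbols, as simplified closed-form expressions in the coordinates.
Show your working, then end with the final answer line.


E = 53/4 + 8*x + (61/4)*x^2; F = (41/4)*y + (23/4)*x*y; G = 1/4 + (137/16)*y^2
Gamma^k_ij = (1/2) g^{kl} (d_i g_jl + d_j g_il - d_l g_ij), with g^inv = (1/(EG-F^2)) [[G, -F], [-F, E]]
first partials: E_x = 8 + (61/2)*x, E_y = 0, F_x = (23/4)*y, F_y = 41/4 + (23/4)*x, G_x = 0, G_y = (137/8)*y
D = EG - F^2 = 53/16 + 2*x + (537/64)*y^2 + (61/16)*x^2 - (395/8)*x*y^2 + (6241/64)*x^2*y^2
expanded: Gamma^x_xx = (G E_x - 2F F_x + F E_y)/(2D), Gamma^x_xy = (G E_y - F G_x)/(2D), Gamma^x_yy = (2G F_y - G G_x - F G_y)/(2D), Gamma^y_xx = (2E F_x - E E_y - F E_x)/(2D), Gamma^y_xy = (E G_x - F E_y)/(2D), Gamma^y_yy = (E G_y - 2F F_y + F G_x)/(2D); substitute and cancel common factors

Answer: Gamma_xxx = (6241*x*y^2 + 244*x - 1580*y^2 + 64)/(6241*x^2*y^2 + 244*x^2 - 3160*x*y^2 + 128*x + 537*y^2 + 212), Gamma_xxy = 0, Gamma_xyy = (92*x + 164)/(6241*x^2*y^2 + 244*x^2 - 3160*x*y^2 + 128*x + 537*y^2 + 212), Gamma_yxx = (-8532*x*y + 2252*y)/(6241*x^2*y^2 + 244*x^2 - 3160*x*y^2 + 128*x + 537*y^2 + 212), Gamma_yxy = 0, Gamma_yyy = (6241*x^2*y - 3160*x*y + 537*y)/(6241*x^2*y^2 + 244*x^2 - 3160*x*y^2 + 128*x + 537*y^2 + 212)


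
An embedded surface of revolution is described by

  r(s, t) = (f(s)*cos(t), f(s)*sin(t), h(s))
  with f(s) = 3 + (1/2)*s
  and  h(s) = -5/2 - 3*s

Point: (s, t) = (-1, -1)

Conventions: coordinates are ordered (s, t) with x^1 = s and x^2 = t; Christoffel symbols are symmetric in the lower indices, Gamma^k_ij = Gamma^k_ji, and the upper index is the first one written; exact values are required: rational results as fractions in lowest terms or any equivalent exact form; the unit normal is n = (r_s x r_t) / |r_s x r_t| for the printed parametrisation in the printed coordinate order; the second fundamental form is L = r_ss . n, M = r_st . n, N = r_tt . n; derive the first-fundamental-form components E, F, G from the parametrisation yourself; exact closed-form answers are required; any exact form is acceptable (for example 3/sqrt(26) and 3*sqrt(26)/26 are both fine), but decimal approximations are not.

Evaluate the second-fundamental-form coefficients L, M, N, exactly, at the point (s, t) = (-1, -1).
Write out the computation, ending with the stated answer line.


f = 5/2, f' = 1/2, f'' = 0, h' = -3, h'' = 0
E = 37/4, F = 0, G = 25/4; answer radicand W^2 = 37/4
unnormalised second-form numerators: l = 0, m = 0, n = -15/2; L = l/sqrt(37/4), and similarly M = m/sqrt(W^2), N = n/sqrt(W^2)

Answer: L = 0, M = 0, N = -15*sqrt(37)/37


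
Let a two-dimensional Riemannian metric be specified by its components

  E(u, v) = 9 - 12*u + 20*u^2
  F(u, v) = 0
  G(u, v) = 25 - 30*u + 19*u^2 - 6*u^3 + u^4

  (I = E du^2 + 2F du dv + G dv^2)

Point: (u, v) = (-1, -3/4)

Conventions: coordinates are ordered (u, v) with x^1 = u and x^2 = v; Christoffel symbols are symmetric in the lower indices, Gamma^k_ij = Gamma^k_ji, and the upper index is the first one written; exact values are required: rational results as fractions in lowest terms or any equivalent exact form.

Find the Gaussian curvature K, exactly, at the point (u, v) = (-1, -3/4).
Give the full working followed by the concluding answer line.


E = 41, F = 0, G = 81, EG - F^2 = 3321 at the point
E_u = -52, E_v = 0, F_u = 0, F_v = 0, G_u = -90, G_v = 0
E_vv = 0, F_uv = 0, G_uu = 86
Apply the Brioschi formula K = (det M1 - det M2)/(EG - F^2)^2 over the derivative matrices of E, F, G.
M1 = [[-E_vv/2 + F_uv - G_uu/2, E_u/2, F_u - E_v/2], [F_v - G_u/2, E, F], [G_v/2, F, G]] = [[-43, -26, 0], [45, 41, 0], [0, 0, 81]]; det M1 = -48033
M2 = [[0, E_v/2, G_u/2], [E_v/2, E, F], [G_u/2, F, G]] = [[0, 0, -45], [0, 41, 0], [-45, 0, 81]]; det M2 = -83025
det M1 - det M2 = 34992; K = 34992 / (3321)^2 = 16/5043

Answer: K = 16/5043


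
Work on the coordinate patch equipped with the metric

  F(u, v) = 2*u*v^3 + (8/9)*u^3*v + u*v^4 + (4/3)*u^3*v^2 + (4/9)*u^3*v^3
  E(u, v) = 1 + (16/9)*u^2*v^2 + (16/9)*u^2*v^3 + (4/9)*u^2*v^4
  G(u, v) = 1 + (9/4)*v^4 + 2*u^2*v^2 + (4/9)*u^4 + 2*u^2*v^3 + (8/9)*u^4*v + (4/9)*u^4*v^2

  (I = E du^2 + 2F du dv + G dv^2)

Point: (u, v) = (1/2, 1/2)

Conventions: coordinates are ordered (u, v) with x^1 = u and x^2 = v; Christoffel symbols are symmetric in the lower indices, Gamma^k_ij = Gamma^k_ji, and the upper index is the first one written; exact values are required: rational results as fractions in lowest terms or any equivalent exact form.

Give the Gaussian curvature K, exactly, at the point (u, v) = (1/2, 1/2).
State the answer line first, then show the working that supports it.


Answer: K = 129024/811801

E = 169/144, F = 25/96, G = 89/64, EG - F^2 = 901/576 at the point
E_u = 25/36, E_v = 5/6, F_u = 15/16, F_v = 95/72, G_u = 5/4, G_v = 25/12
E_vv = 23/9, F_uv = 47/12, G_uu = 9/2
Evaluate Brioschi's two determinant matrices M1, M2 and divide by (EG - F^2)^2.
M1 = [[-E_vv/2 + F_uv - G_uu/2, E_u/2, F_u - E_v/2], [F_v - G_u/2, E, F], [G_v/2, F, G]] = [[7/18, 25/72, 25/48], [25/36, 169/144, 25/96], [25/24, 25/96, 89/64]]; det M1 = -101/576
M2 = [[0, E_v/2, G_u/2], [E_v/2, E, F], [G_u/2, F, G]] = [[0, 5/12, 5/8], [5/12, 169/144, 25/96], [5/8, 25/96, 89/64]]; det M2 = -325/576
det M1 - det M2 = 7/18; K = 7/18 / (901/576)^2 = 129024/811801


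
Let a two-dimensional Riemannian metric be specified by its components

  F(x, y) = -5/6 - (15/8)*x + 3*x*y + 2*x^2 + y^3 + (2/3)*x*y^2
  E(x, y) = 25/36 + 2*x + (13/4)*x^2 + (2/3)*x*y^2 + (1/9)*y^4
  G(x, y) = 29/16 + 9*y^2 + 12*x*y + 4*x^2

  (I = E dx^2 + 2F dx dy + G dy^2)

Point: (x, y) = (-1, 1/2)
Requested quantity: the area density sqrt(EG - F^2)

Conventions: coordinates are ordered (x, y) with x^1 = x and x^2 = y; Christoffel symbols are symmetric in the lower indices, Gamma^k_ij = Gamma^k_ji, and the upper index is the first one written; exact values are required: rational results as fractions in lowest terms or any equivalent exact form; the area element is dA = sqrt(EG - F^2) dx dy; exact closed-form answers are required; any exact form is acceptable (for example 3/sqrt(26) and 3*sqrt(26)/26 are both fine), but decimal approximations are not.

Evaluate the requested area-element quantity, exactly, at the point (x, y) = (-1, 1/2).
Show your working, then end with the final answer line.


E = 257/144, F = 3/2, G = 33/16; EG - F^2 = 1099/768

Answer: sqrt(EG - F^2) = sqrt(3297)/48


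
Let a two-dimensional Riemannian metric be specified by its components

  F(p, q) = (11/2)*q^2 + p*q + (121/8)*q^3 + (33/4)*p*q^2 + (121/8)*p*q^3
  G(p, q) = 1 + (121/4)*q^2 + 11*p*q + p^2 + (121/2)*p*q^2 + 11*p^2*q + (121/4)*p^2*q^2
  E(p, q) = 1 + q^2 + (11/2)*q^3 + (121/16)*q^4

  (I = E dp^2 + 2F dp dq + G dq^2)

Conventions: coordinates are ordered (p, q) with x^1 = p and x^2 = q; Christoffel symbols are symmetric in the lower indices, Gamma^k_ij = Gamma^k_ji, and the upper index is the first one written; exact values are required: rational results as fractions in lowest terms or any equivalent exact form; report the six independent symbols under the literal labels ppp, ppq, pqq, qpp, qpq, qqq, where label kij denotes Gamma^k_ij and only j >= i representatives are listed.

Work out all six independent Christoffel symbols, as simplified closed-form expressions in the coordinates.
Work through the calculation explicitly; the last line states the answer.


E = 1 + q^2 + (11/2)*q^3 + (121/16)*q^4; F = (11/2)*q^2 + p*q + (121/8)*q^3 + (33/4)*p*q^2 + (121/8)*p*q^3; G = 1 + (121/4)*q^2 + 11*p*q + p^2 + (121/2)*p*q^2 + 11*p^2*q + (121/4)*p^2*q^2
Gamma^k_ij = (1/2) g^{kl} (d_i g_jl + d_j g_il - d_l g_ij), with g^inv = (1/(EG-F^2)) [[G, -F], [-F, E]]
first partials: E_p = 0, E_q = 2*q + (33/2)*q^2 + (121/4)*q^3, F_p = q + (33/4)*q^2 + (121/8)*q^3, F_q = 11*q + p + (363/8)*q^2 + (33/2)*p*q + (363/8)*p*q^2, G_p = 11*q + 2*p + (121/2)*q^2 + 22*p*q + (121/2)*p*q^2, G_q = (121/2)*q + 11*p + 121*p*q + 11*p^2 + (121/2)*p^2*q
D = EG - F^2 = 1 + (125/4)*q^2 + 11*p*q + p^2 + (11/2)*q^3 + (121/2)*p*q^2 + 11*p^2*q + (121/16)*q^4 + (121/4)*p^2*q^2
expanded: Gamma^p_pp = (G E_p - 2F F_p + F E_q)/(2D), Gamma^p_pq = (G E_q - F G_p)/(2D), Gamma^p_qq = (2G F_q - G G_p - F G_q)/(2D), Gamma^q_pp = (2E F_p - E E_q - F E_p)/(2D), Gamma^q_pq = (E G_p - F E_q)/(2D), Gamma^q_qq = (E G_q - 2F F_q + F G_p)/(2D); substitute and cancel common factors

Answer: Gamma_ppp = 0, Gamma_ppq = (242*q^3 + 132*q^2 + 16*q)/(484*p^2*q^2 + 176*p^2*q + 16*p^2 + 968*p*q^2 + 176*p*q + 121*q^4 + 88*q^3 + 500*q^2 + 16), Gamma_pqq = (242*p*q^2 + 88*p*q + 242*q^2 + 88*q)/(484*p^2*q^2 + 176*p^2*q + 16*p^2 + 968*p*q^2 + 176*p*q + 121*q^4 + 88*q^3 + 500*q^2 + 16), Gamma_qpp = 0, Gamma_qpq = (484*p*q^2 + 176*p*q + 16*p + 484*q^2 + 88*q)/(484*p^2*q^2 + 176*p^2*q + 16*p^2 + 968*p*q^2 + 176*p*q + 121*q^4 + 88*q^3 + 500*q^2 + 16), Gamma_qqq = (484*p^2*q + 88*p^2 + 968*p*q + 88*p + 484*q)/(484*p^2*q^2 + 176*p^2*q + 16*p^2 + 968*p*q^2 + 176*p*q + 121*q^4 + 88*q^3 + 500*q^2 + 16)


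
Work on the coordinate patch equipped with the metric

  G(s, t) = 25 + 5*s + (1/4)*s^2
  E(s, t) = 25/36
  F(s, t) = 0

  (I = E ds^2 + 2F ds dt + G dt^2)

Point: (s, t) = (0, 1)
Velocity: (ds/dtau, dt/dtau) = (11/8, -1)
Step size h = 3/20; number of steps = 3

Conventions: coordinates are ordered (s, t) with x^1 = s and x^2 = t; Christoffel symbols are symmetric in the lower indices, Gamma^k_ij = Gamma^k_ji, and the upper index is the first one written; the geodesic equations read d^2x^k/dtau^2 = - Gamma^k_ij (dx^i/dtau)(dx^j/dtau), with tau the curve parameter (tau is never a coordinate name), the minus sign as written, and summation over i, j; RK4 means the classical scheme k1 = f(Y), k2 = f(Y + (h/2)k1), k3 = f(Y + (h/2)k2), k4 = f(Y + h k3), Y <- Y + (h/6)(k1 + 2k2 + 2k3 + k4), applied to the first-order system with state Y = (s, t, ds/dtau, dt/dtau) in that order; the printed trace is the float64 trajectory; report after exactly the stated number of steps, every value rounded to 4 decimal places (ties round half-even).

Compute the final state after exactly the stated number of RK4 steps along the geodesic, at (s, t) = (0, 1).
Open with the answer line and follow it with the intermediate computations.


Answer: s = 0.9566, t = 0.5850, ds/dtau = 2.8112, dt/dtau = -0.8330

f(Y) = (ds/dtau, dt/dtau, -Gamma^s_ij Y'^i Y'^j, -Gamma^t_ij Y'^i Y'^j) with the Gammas evaluated at the stage position; h = 0.150000; intermediate values shown to 6 dp
step 0: s = 0.0000, t = 1.0000, ds/dtau = 1.3750, dt/dtau = -1.0000
step 1:
  k1: at (s, t) = (0.000000, 1.000000), (ds/dtau, dt/dtau) = (1.375000, -1.000000); Gamma_sss = 0.000000, Gamma_sst = 0.000000, Gamma_stt = -3.600000, Gamma_tss = 0.000000, Gamma_tst = 0.100000, Gamma_ttt = 0.000000; k1 = (1.375000, -1.000000, 3.600000, 0.275000)
  k2: at (s, t) = (0.103125, 0.925000), (ds/dtau, dt/dtau) = (1.645000, -0.979375); Gamma_sss = 0.000000, Gamma_sst = 0.000000, Gamma_stt = -3.637125, Gamma_tss = 0.000000, Gamma_tst = 0.098979, Gamma_ttt = 0.000000; k2 = (1.645000, -0.979375, 3.488641, 0.318925)
  k3: at (s, t) = (0.123375, 0.926547), (ds/dtau, dt/dtau) = (1.636648, -0.976081); Gamma_sss = 0.000000, Gamma_sst = 0.000000, Gamma_stt = -3.644415, Gamma_tss = 0.000000, Gamma_tst = 0.098781, Gamma_ttt = 0.000000; k3 = (1.636648, -0.976081, 3.472156, 0.315606)
  k4: at (s, t) = (0.245497, 0.853588), (ds/dtau, dt/dtau) = (1.895823, -0.952659); Gamma_sss = 0.000000, Gamma_sst = 0.000000, Gamma_stt = -3.688379, Gamma_tss = 0.000000, Gamma_tst = 0.097604, Gamma_ttt = 0.000000; k4 = (1.895823, -0.952659, 3.347423, 0.352559)
  Y <- Y + (h/6)(k1 + 2k2 + 2k3 + k4): s = 0.2459, t = 0.8534, ds/dtau = 1.8967, dt/dtau = -0.9526
step 2:
  k1: at (s, t) = (0.245853, 0.853411), (ds/dtau, dt/dtau) = (1.896725, -0.952584); Gamma_sss = 0.000000, Gamma_sst = 0.000000, Gamma_stt = -3.688507, Gamma_tss = 0.000000, Gamma_tst = 0.097600, Gamma_ttt = 0.000000; k1 = (1.896725, -0.952584, 3.347014, 0.352687)
  k2: at (s, t) = (0.388107, 0.781967), (ds/dtau, dt/dtau) = (2.147751, -0.926133); Gamma_sss = 0.000000, Gamma_sst = 0.000000, Gamma_stt = -3.739719, Gamma_tss = 0.000000, Gamma_tst = 0.096264, Gamma_ttt = 0.000000; k2 = (2.147751, -0.926133, 3.207639, 0.382958)
  k3: at (s, t) = (0.406934, 0.783951), (ds/dtau, dt/dtau) = (2.137298, -0.923863); Gamma_sss = 0.000000, Gamma_sst = 0.000000, Gamma_stt = -3.746496, Gamma_tss = 0.000000, Gamma_tst = 0.096090, Gamma_ttt = 0.000000; k3 = (2.137298, -0.923863, 3.197717, 0.379472)
  k4: at (s, t) = (0.566448, 0.714831), (ds/dtau, dt/dtau) = (2.376383, -0.895664); Gamma_sss = 0.000000, Gamma_sst = 0.000000, Gamma_stt = -3.803921, Gamma_tss = 0.000000, Gamma_tst = 0.094639, Gamma_ttt = 0.000000; k4 = (2.376383, -0.895664, 3.051556, 0.402868)
  Y <- Y + (h/6)(k1 + 2k2 + 2k3 + k4): s = 0.5669, t = 0.7147, ds/dtau = 2.3770, dt/dtau = -0.8956
step 3:
  k1: at (s, t) = (0.566933, 0.714705), (ds/dtau, dt/dtau) = (2.376957, -0.895574); Gamma_sss = 0.000000, Gamma_sst = 0.000000, Gamma_stt = -3.804096, Gamma_tss = 0.000000, Gamma_tst = 0.094635, Gamma_ttt = 0.000000; k1 = (2.376957, -0.895574, 3.051086, 0.402906)
  k2: at (s, t) = (0.745205, 0.647537), (ds/dtau, dt/dtau) = (2.605789, -0.865356); Gamma_sss = 0.000000, Gamma_sst = 0.000000, Gamma_stt = -3.868274, Gamma_tss = 0.000000, Gamma_tst = 0.093065, Gamma_ttt = 0.000000; k2 = (2.605789, -0.865356, 2.896723, 0.419710)
  k3: at (s, t) = (0.762367, 0.649803), (ds/dtau, dt/dtau) = (2.594212, -0.864096); Gamma_sss = 0.000000, Gamma_sst = 0.000000, Gamma_stt = -3.874452, Gamma_tss = 0.000000, Gamma_tst = 0.092916, Gamma_ttt = 0.000000; k3 = (2.594212, -0.864096, 2.892905, 0.416571)
  k4: at (s, t) = (0.956065, 0.585090), (ds/dtau, dt/dtau) = (2.810893, -0.833088); Gamma_sss = 0.000000, Gamma_sst = 0.000000, Gamma_stt = -3.944183, Gamma_tss = 0.000000, Gamma_tst = 0.091274, Gamma_ttt = 0.000000; k4 = (2.810893, -0.833088, 2.737406, 0.427475)
  Y <- Y + (h/6)(k1 + 2k2 + 2k3 + k4): s = 0.9566, t = 0.5850, ds/dtau = 2.8112, dt/dtau = -0.8330


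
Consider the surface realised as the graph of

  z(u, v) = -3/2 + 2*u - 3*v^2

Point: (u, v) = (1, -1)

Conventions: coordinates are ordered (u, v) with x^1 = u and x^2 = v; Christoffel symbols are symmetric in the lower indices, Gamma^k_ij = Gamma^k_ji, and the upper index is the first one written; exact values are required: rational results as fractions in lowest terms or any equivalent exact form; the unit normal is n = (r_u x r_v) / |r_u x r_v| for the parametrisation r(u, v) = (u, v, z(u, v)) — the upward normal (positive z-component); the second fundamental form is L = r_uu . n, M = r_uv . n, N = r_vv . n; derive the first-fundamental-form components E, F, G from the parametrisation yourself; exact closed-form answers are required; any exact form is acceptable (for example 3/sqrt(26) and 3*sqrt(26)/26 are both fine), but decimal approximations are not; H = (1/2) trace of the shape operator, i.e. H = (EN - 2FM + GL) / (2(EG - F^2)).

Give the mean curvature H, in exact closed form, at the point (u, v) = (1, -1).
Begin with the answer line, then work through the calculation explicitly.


Answer: H = -15*sqrt(41)/1681

z_u = 2, z_v = 6, z_uu = 0, z_uv = 0, z_vv = -6
E = 5, F = 12, G = 37; answer radicand W^2 = 41
unnormalised second-form numerators: l = 0, m = 0, n = -6; L = l/sqrt(41), and similarly M = m/sqrt(W^2), N = n/sqrt(W^2)
H = (E*n - 2*F*m + G*l) / (2*(EG - F^2)*sqrt(W^2)); E*n - 2*F*m + G*l = -30, EG - F^2 = 41, so H = (-15/41)/sqrt(41)
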